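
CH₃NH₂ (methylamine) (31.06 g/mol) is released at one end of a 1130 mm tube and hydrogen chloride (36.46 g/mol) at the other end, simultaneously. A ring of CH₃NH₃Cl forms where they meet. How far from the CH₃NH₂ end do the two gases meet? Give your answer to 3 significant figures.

Distances travelled in equal time are proportional to diffusion rates, so d_CH₃NH₂/d_HCl = √(M_HCl/M_CH₃NH₂) = √(36.46/31.06) = 1.083.
With d_CH₃NH₂ + d_HCl = 1130 mm, d_HCl = 1130/(1 + 1.083) = 542.4 mm.
d_CH₃NH₂ = 1130 − 542.4 = 588 mm.

588 mm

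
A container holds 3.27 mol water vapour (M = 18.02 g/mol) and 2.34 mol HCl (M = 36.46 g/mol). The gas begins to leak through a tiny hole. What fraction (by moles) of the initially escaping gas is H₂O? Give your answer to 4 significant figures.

Each component's effusion rate ∝ (its partial pressure)·(1/√M) ∝ n_i/√M_i.
So x_H₂O in the escaping gas = (n_H₂O/√M_H₂O) / Σ(n_i/√M_i)
= (3.27/√18.02) / (3.27/√18.02 + 2.34/√36.46) = 0.7703/(0.7703 + 0.3875) = 0.6653.

0.6653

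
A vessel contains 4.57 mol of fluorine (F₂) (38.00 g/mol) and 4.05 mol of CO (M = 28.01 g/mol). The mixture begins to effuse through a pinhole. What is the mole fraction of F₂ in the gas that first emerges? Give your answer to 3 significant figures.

Effusion rate of each component ∝ n_i/√M_i (partial pressure × 1/√M).
So x_F₂ in the escaping gas = (n_F₂/√M_F₂) / Σ(n_i/√M_i)
= (4.57/√38.00) / (4.57/√38.00 + 4.05/√28.01) = 0.7414/(0.7414 + 0.7652) = 0.492.

0.492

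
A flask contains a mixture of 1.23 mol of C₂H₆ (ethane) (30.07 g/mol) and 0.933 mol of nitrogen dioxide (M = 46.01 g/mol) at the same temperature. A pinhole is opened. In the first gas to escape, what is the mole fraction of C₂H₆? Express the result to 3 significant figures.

0.620

Rate_i ∝ x_i/√M_i (Graham's law weighted by mole fraction), so the effusate composition follows n_i/√M_i.
Mole fraction of C₂H₆ in the effusate = (n_C₂H₆/√M_C₂H₆) / (n_C₂H₆/√M_C₂H₆ + n_NO₂/√M_NO₂)
= (1.23/√30.07) / (1.23/√30.07 + 0.933/√46.01) = 0.2243/(0.2243 + 0.1375) = 0.620.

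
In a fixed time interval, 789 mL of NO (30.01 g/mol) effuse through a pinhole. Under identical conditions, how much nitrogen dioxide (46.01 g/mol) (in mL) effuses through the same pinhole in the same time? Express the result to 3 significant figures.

By Graham's law, rate_NO₂/rate_NO = √(M_NO/M_NO₂) = √(30.01/46.01) = √0.6522 = 0.8076.
So the volume for NO₂ is 789 × 0.8076 = 637 mL.

637 mL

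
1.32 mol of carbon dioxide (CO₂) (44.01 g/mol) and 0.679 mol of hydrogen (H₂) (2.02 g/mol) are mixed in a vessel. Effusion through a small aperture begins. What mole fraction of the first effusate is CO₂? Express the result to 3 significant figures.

0.294

Rate_i ∝ x_i/√M_i (Graham's law weighted by mole fraction), so the effusate composition follows n_i/√M_i.
So x_CO₂ in the escaping gas = (n_CO₂/√M_CO₂) / Σ(n_i/√M_i)
= (1.32/√44.01) / (1.32/√44.01 + 0.679/√2.02) = 0.1990/(0.1990 + 0.4777) = 0.294.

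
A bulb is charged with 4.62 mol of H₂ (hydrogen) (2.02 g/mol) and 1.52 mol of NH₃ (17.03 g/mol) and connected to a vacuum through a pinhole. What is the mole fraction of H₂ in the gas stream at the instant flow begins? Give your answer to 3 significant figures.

Effusion rate of each component ∝ n_i/√M_i (partial pressure × 1/√M).
x_H₂(eff) = (n_H₂/√M_H₂) / (n_H₂/√M_H₂ + n_NH₃/√M_NH₃)
= (4.62/√2.02) / (4.62/√2.02 + 1.52/√17.03) = 3.251/(3.251 + 0.3683) = 0.898.

0.898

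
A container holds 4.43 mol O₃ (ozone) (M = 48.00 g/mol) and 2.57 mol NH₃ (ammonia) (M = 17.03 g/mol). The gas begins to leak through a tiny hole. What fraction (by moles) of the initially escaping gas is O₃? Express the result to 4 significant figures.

The effusion rate of species i is ∝ p_i/√M_i ∝ n_i/√M_i.
x_O₃(eff) = (n_O₃/√M_O₃) / (n_O₃/√M_O₃ + n_NH₃/√M_NH₃)
= (4.43/√48.00) / (4.43/√48.00 + 2.57/√17.03) = 0.6394/(0.6394 + 0.6228) = 0.5066.

0.5066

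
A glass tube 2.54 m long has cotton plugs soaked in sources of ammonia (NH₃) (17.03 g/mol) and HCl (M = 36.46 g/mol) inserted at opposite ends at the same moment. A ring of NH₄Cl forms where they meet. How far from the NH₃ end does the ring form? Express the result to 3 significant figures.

1.51 m

The fronts meet when d_NH₃ + d_HCl = L with d_NH₃/d_HCl = √(M_HCl/M_NH₃) (Graham's law). Here √(M_HCl/M_NH₃) = √(36.46/17.03) = 1.463.
With d_NH₃ + d_HCl = 2.54 m, d_HCl = 2.54/(1 + 1.463) = 1.031 m.
d_NH₃ = 2.54 − 1.031 = 1.51 m.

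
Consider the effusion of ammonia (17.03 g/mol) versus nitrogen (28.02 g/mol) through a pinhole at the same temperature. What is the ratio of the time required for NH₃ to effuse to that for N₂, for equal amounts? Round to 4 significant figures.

By Graham's law, t_NH₃/t_N₂ = √(M_NH₃/M_N₂) = √(17.03/28.02) = √0.6078 = 0.7796.

0.7796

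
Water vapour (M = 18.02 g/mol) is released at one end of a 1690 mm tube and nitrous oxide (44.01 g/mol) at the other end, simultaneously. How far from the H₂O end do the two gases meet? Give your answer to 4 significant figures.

In equal time, each gas travels a distance ∝ its rate ∝ 1/√M, so d_H₂O/d_N₂O = √(M_N₂O/M_H₂O) = √(44.01/18.02) = 1.563.
With d_H₂O + d_N₂O = 1690 mm, d_N₂O = 1690/(1 + 1.563) = 659.4 mm.
d_H₂O = 1690 − 659.4 = 1031 mm.

1031 mm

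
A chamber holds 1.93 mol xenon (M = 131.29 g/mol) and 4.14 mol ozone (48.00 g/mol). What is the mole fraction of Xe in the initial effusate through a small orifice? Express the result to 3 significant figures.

The effusion rate of species i is ∝ p_i/√M_i ∝ n_i/√M_i.
Mole fraction of Xe in the effusate = (n_Xe/√M_Xe) / (n_Xe/√M_Xe + n_O₃/√M_O₃)
= (1.93/√131.29) / (1.93/√131.29 + 4.14/√48.00) = 0.1684/(0.1684 + 0.5976) = 0.220.

0.220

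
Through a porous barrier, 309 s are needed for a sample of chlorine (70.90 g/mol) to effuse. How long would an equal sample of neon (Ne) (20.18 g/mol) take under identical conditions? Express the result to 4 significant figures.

164.9 s

By Graham's law, t_Ne/t_Cl₂ = √(M_Ne/M_Cl₂) = √(20.18/70.90) = √0.2846 = 0.5335.
So the time for Ne is 309 × 0.5335 = 164.9 s.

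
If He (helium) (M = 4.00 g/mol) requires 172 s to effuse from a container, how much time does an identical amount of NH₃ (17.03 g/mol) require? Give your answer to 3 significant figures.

355 s

Using Graham's law: t_NH₃/t_He = √(M_NH₃/M_He) = √(17.03/4.00) = √4.258 = 2.063.
So the time for NH₃ is 172 × 2.063 = 355 s.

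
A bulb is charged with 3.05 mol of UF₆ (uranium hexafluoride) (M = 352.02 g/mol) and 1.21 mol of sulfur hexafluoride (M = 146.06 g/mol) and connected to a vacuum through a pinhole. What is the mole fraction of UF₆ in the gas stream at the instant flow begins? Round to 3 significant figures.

Each component's effusion rate ∝ (its partial pressure)·(1/√M) ∝ n_i/√M_i.
x_UF₆(eff) = (n_UF₆/√M_UF₆) / (n_UF₆/√M_UF₆ + n_SF₆/√M_SF₆)
= (3.05/√352.02) / (3.05/√352.02 + 1.21/√146.06) = 0.1626/(0.1626 + 0.1001) = 0.619.

0.619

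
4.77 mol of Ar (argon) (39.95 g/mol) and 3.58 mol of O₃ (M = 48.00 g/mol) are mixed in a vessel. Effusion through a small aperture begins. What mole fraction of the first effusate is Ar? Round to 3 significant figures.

0.594

Rate_i ∝ x_i/√M_i (Graham's law weighted by mole fraction), so the effusate composition follows n_i/√M_i.
So x_Ar in the escaping gas = (n_Ar/√M_Ar) / Σ(n_i/√M_i)
= (4.77/√39.95) / (4.77/√39.95 + 3.58/√48.00) = 0.7547/(0.7547 + 0.5167) = 0.594.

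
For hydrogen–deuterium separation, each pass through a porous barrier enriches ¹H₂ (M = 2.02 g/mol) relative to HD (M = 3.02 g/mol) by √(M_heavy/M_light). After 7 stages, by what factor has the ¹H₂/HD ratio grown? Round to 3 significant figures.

After 7 stages the ratio has grown by (√(3.02/2.02))^7 = (3.02/2.02)^(7/2).
= 1.49505^(7/2) = 4.09.

4.09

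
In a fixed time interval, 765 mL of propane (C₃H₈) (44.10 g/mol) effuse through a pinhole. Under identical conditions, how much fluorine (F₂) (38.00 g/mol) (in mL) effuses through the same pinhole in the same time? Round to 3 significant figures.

824 mL

From Graham's law, rate_F₂/rate_C₃H₈ = √(M_C₃H₈/M_F₂) = √(44.10/38.00) = √1.161 = 1.077.
So the volume for F₂ is 765 × 1.077 = 824 mL.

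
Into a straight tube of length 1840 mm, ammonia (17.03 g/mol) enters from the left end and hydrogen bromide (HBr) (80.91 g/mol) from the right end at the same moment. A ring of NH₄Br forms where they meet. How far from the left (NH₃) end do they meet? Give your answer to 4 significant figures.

In equal time, each gas travels a distance ∝ its rate ∝ 1/√M, so d_NH₃/d_HBr = √(M_HBr/M_NH₃) = √(80.91/17.03) = 2.180.
With d_NH₃ + d_HBr = 1840 mm, d_HBr = 1840/(1 + 2.180) = 578.7 mm.
d_NH₃ = 1840 − 578.7 = 1261 mm.

1261 mm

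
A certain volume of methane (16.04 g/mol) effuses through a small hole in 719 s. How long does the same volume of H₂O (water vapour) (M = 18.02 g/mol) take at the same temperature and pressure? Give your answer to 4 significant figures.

Since effusion rate ∝ 1/√M, t_H₂O/t_CH₄ = √(M_H₂O/M_CH₄) = √(18.02/16.04) = √1.123 = 1.060.
So the time for H₂O is 719 × 1.060 = 762.1 s.

762.1 s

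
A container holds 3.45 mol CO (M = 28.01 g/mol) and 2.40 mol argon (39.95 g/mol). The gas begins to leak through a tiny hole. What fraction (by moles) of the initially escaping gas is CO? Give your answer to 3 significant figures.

The effusion rate of species i is ∝ p_i/√M_i ∝ n_i/√M_i.
x_CO(eff) = (n_CO/√M_CO) / (n_CO/√M_CO + n_Ar/√M_Ar)
= (3.45/√28.01) / (3.45/√28.01 + 2.40/√39.95) = 0.6519/(0.6519 + 0.3797) = 0.632.

0.632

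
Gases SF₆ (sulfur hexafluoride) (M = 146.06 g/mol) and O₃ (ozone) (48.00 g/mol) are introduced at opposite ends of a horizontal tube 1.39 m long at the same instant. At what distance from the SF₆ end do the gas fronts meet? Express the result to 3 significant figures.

0.506 m

Distances travelled in equal time are proportional to diffusion rates, so d_SF₆/d_O₃ = √(M_O₃/M_SF₆) = √(48.00/146.06) = 0.5733.
With d_SF₆ + d_O₃ = 1.39 m, d_O₃ = 1.39/(1 + 0.5733) = 0.8835 m.
d_SF₆ = 1.39 − 0.8835 = 0.506 m.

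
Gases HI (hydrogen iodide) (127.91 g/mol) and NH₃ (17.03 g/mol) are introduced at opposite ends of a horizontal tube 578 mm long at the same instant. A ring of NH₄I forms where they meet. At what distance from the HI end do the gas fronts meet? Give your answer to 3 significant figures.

Graham's law gives d_HI/d_NH₃ = rate_HI/rate_NH₃ = √(M_NH₃/M_HI) = √(17.03/127.91) = 0.3649.
With d_HI + d_NH₃ = 578 mm, d_NH₃ = 578/(1 + 0.3649) = 423.5 mm.
d_HI = 578 − 423.5 = 155 mm.

155 mm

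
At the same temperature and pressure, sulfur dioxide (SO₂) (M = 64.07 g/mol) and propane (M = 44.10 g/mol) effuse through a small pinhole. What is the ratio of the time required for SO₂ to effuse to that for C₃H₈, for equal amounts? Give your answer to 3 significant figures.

Since effusion rate ∝ 1/√M, t_SO₂/t_C₃H₈ = √(M_SO₂/M_C₃H₈) = √(64.07/44.10) = √1.453 = 1.21.

1.21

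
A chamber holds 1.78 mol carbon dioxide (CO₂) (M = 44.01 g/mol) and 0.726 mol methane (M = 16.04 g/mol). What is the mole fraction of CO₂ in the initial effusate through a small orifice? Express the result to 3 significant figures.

0.597

Rate_i ∝ x_i/√M_i (Graham's law weighted by mole fraction), so the effusate composition follows n_i/√M_i.
x_CO₂(eff) = (n_CO₂/√M_CO₂) / (n_CO₂/√M_CO₂ + n_CH₄/√M_CH₄)
= (1.78/√44.01) / (1.78/√44.01 + 0.726/√16.04) = 0.2683/(0.2683 + 0.1813) = 0.597.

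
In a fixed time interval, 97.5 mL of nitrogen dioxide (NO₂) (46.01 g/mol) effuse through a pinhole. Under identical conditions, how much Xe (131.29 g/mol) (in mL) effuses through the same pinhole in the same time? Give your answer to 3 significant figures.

57.7 mL

From Graham's law, rate_Xe/rate_NO₂ = √(M_NO₂/M_Xe) = √(46.01/131.29) = √0.3504 = 0.5920.
So the volume for Xe is 97.5 × 0.5920 = 57.7 mL.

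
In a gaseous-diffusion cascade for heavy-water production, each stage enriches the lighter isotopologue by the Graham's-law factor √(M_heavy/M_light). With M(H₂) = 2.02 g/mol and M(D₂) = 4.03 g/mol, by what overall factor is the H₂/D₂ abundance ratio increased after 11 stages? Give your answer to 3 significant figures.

44.6

The single-stage factor is √(M_heavy/M_light), so 11 stages give [√(4.03/2.02)]^11 = (4.03/2.02)^(11/2).
= 1.99505^(11/2) = 44.6.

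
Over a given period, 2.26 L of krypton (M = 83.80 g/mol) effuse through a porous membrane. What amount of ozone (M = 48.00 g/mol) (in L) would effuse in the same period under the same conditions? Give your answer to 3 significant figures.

Graham's law gives rate_O₃/rate_Kr = √(M_Kr/M_O₃) = √(83.80/48.00) = √1.746 = 1.321.
So the volume for O₃ is 2.26 × 1.321 = 2.99 L.

2.99 L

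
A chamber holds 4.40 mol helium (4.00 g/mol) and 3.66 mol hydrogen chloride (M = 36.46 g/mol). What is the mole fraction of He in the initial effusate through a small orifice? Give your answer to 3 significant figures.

Each component's effusion rate ∝ (its partial pressure)·(1/√M) ∝ n_i/√M_i.
So x_He in the escaping gas = (n_He/√M_He) / Σ(n_i/√M_i)
= (4.40/√4.00) / (4.40/√4.00 + 3.66/√36.46) = 2.200/(2.200 + 0.6061) = 0.784.

0.784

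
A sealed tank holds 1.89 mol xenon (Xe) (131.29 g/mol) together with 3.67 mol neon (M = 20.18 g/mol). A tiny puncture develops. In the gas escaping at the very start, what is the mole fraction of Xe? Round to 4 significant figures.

Each component's effusion rate ∝ (its partial pressure)·(1/√M) ∝ n_i/√M_i.
x_Xe(eff) = (n_Xe/√M_Xe) / (n_Xe/√M_Xe + n_Ne/√M_Ne)
= (1.89/√131.29) / (1.89/√131.29 + 3.67/√20.18) = 0.1649/(0.1649 + 0.8170) = 0.1680.

0.1680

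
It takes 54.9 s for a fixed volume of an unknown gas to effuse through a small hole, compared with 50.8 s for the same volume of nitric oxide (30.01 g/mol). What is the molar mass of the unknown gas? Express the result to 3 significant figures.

Using Graham's law: t_X/t_NO = √(M_X/M_NO).
54.9/50.8 = 1.081 = √(M_X/30.01)
M_X = 30.01 × 1.081² = 30.01 × 1.168 = 35.0 g/mol

35.0 g/mol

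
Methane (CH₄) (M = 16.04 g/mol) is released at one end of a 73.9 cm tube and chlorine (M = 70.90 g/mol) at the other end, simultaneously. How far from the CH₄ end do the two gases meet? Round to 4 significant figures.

Distances travelled in equal time are proportional to diffusion rates, so d_CH₄/d_Cl₂ = √(M_Cl₂/M_CH₄) = √(70.90/16.04) = 2.102.
With d_CH₄ + d_Cl₂ = 73.9 cm, d_Cl₂ = 73.9/(1 + 2.102) = 23.82 cm.
d_CH₄ = 73.9 − 23.82 = 50.08 cm.

50.08 cm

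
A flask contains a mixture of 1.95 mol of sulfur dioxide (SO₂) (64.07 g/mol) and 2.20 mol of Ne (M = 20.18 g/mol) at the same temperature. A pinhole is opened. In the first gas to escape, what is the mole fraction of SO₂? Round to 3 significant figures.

The effusion rate of species i is ∝ p_i/√M_i ∝ n_i/√M_i.
Mole fraction of SO₂ in the effusate = (n_SO₂/√M_SO₂) / (n_SO₂/√M_SO₂ + n_Ne/√M_Ne)
= (1.95/√64.07) / (1.95/√64.07 + 2.20/√20.18) = 0.2436/(0.2436 + 0.4897) = 0.332.

0.332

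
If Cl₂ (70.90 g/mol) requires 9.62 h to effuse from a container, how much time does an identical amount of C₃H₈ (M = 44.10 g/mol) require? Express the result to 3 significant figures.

7.59 h

Since effusion rate ∝ 1/√M, t_C₃H₈/t_Cl₂ = √(M_C₃H₈/M_Cl₂) = √(44.10/70.90) = √0.6220 = 0.7887.
So the time for C₃H₈ is 9.62 × 0.7887 = 7.59 h.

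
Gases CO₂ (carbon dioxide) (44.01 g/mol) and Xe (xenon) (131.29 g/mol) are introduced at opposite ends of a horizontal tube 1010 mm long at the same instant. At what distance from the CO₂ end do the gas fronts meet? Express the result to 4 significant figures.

639.7 mm

The fronts meet when d_CO₂ + d_Xe = L with d_CO₂/d_Xe = √(M_Xe/M_CO₂) (Graham's law). Here √(M_Xe/M_CO₂) = √(131.29/44.01) = 1.727.
With d_CO₂ + d_Xe = 1010 mm, d_Xe = 1010/(1 + 1.727) = 370.3 mm.
d_CO₂ = 1010 − 370.3 = 639.7 mm.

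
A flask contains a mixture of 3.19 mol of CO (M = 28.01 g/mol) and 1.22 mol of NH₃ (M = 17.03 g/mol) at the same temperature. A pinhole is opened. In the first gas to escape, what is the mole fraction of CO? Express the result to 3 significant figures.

0.671

The effusion rate of species i is ∝ p_i/√M_i ∝ n_i/√M_i.
Mole fraction of CO in the effusate = (n_CO/√M_CO) / (n_CO/√M_CO + n_NH₃/√M_NH₃)
= (3.19/√28.01) / (3.19/√28.01 + 1.22/√17.03) = 0.6027/(0.6027 + 0.2956) = 0.671.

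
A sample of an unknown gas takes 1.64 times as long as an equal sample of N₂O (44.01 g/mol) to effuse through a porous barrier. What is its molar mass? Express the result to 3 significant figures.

Since effusion rate ∝ 1/√M, t_X/t_N₂O = √(M_X/M_N₂O).
1.64 = √(M_X/44.01)
M_X = 44.01 × 1.64² = 44.01 × 2.690 = 118 g/mol

118 g/mol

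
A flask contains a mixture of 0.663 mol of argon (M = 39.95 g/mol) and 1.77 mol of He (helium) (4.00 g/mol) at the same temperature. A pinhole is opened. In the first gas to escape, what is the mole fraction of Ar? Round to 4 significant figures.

0.1060

Rate_i ∝ x_i/√M_i (Graham's law weighted by mole fraction), so the effusate composition follows n_i/√M_i.
x_Ar(eff) = (n_Ar/√M_Ar) / (n_Ar/√M_Ar + n_He/√M_He)
= (0.663/√39.95) / (0.663/√39.95 + 1.77/√4.00) = 0.1049/(0.1049 + 0.8850) = 0.1060.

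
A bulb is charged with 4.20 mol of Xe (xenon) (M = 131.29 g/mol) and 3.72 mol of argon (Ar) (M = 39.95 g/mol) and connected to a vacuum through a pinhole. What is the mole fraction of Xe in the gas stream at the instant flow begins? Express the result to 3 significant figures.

Rate_i ∝ x_i/√M_i (Graham's law weighted by mole fraction), so the effusate composition follows n_i/√M_i.
x_Xe(eff) = (n_Xe/√M_Xe) / (n_Xe/√M_Xe + n_Ar/√M_Ar)
= (4.20/√131.29) / (4.20/√131.29 + 3.72/√39.95) = 0.3666/(0.3666 + 0.5886) = 0.384.

0.384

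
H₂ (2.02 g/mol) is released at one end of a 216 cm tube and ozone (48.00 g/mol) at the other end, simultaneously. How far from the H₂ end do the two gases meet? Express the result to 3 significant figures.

179 cm

In equal time, each gas travels a distance ∝ its rate ∝ 1/√M, so d_H₂/d_O₃ = √(M_O₃/M_H₂) = √(48.00/2.02) = 4.875.
With d_H₂ + d_O₃ = 216 cm, d_O₃ = 216/(1 + 4.875) = 36.77 cm.
d_H₂ = 216 − 36.77 = 179 cm.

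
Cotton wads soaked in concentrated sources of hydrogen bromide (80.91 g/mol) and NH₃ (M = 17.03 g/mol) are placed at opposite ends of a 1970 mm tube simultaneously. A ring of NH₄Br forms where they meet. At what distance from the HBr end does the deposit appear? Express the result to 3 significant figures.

620 mm

Distances travelled in equal time are proportional to diffusion rates, so d_HBr/d_NH₃ = √(M_NH₃/M_HBr) = √(17.03/80.91) = 0.4588.
With d_HBr + d_NH₃ = 1970 mm, d_NH₃ = 1970/(1 + 0.4588) = 1350 mm.
d_HBr = 1970 − 1350 = 620 mm.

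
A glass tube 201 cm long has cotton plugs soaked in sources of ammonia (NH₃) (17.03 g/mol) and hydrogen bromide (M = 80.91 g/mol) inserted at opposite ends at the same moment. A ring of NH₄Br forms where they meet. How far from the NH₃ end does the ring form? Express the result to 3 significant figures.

The fronts meet when d_NH₃ + d_HBr = L with d_NH₃/d_HBr = √(M_HBr/M_NH₃) (Graham's law). Here √(M_HBr/M_NH₃) = √(80.91/17.03) = 2.180.
With d_NH₃ + d_HBr = 201 cm, d_HBr = 201/(1 + 2.180) = 63.21 cm.
d_NH₃ = 201 − 63.21 = 138 cm.

138 cm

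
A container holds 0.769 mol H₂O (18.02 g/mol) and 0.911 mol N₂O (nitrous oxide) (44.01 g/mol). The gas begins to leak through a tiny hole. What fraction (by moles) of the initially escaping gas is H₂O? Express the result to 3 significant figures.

Effusion rate of each component ∝ n_i/√M_i (partial pressure × 1/√M).
So x_H₂O in the escaping gas = (n_H₂O/√M_H₂O) / Σ(n_i/√M_i)
= (0.769/√18.02) / (0.769/√18.02 + 0.911/√44.01) = 0.1812/(0.1812 + 0.1373) = 0.569.

0.569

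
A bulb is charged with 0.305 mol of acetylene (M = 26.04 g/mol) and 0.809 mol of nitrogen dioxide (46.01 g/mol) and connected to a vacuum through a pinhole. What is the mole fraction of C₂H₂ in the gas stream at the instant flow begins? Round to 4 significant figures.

Effusion rate of each component ∝ n_i/√M_i (partial pressure × 1/√M).
So x_C₂H₂ in the escaping gas = (n_C₂H₂/√M_C₂H₂) / Σ(n_i/√M_i)
= (0.305/√26.04) / (0.305/√26.04 + 0.809/√46.01) = 0.05977/(0.05977 + 0.1193) = 0.3338.

0.3338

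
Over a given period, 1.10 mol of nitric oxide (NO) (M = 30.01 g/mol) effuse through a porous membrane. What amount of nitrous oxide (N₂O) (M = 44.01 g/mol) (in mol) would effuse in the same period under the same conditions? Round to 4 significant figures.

By Graham's law, rate_N₂O/rate_NO = √(M_NO/M_N₂O) = √(30.01/44.01) = √0.6819 = 0.8258.
So the amount for N₂O is 1.10 × 0.8258 = 0.9083 mol.

0.9083 mol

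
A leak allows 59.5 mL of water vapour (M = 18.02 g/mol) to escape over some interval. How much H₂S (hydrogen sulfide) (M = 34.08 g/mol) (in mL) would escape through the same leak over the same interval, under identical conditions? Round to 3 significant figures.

From Graham's law, rate_H₂S/rate_H₂O = √(M_H₂O/M_H₂S) = √(18.02/34.08) = √0.5288 = 0.7272.
So the volume for H₂S is 59.5 × 0.7272 = 43.3 mL.

43.3 mL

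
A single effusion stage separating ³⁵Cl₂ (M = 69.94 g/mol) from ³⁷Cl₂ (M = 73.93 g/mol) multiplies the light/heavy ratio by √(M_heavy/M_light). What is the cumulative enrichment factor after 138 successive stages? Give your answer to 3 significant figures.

After 138 stages the ratio has grown by (√(73.93/69.94))^138 = (73.93/69.94)^(138/2).
= 1.05705^69 = 46.0.

46.0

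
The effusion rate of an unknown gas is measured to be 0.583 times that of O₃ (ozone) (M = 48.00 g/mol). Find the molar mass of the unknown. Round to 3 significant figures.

Graham's law gives rate_X/rate_O₃ = √(M_O₃/M_X).
0.583 = √(48.00/M_X)
M_X = 48.00 / 0.583² = 48.00 / 0.3399 = 141 g/mol

141 g/mol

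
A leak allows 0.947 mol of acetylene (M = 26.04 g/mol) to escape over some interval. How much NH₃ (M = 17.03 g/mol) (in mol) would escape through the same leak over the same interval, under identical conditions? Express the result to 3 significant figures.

1.17 mol

Since effusion rate ∝ 1/√M, rate_NH₃/rate_C₂H₂ = √(M_C₂H₂/M_NH₃) = √(26.04/17.03) = √1.529 = 1.237.
So the amount for NH₃ is 0.947 × 1.237 = 1.17 mol.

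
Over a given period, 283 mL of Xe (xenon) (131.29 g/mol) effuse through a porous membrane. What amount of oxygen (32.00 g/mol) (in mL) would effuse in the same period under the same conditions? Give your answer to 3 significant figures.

Graham's law gives rate_O₂/rate_Xe = √(M_Xe/M_O₂) = √(131.29/32.00) = √4.103 = 2.026.
So the volume for O₂ is 283 × 2.026 = 573 mL.

573 mL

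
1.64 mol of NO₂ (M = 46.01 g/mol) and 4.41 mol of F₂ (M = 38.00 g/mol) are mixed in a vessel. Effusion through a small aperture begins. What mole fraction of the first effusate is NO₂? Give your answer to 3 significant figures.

0.253

The effusion rate of species i is ∝ p_i/√M_i ∝ n_i/√M_i.
Mole fraction of NO₂ in the effusate = (n_NO₂/√M_NO₂) / (n_NO₂/√M_NO₂ + n_F₂/√M_F₂)
= (1.64/√46.01) / (1.64/√46.01 + 4.41/√38.00) = 0.2418/(0.2418 + 0.7154) = 0.253.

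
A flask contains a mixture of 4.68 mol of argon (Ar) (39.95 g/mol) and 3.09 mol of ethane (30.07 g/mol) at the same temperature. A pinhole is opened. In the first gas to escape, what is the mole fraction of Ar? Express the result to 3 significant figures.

0.568

Rate_i ∝ x_i/√M_i (Graham's law weighted by mole fraction), so the effusate composition follows n_i/√M_i.
Mole fraction of Ar in the effusate = (n_Ar/√M_Ar) / (n_Ar/√M_Ar + n_C₂H₆/√M_C₂H₆)
= (4.68/√39.95) / (4.68/√39.95 + 3.09/√30.07) = 0.7404/(0.7404 + 0.5635) = 0.568.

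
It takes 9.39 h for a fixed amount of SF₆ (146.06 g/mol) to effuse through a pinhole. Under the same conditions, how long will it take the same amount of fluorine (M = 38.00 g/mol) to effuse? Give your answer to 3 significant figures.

4.79 h

From Graham's law, t_F₂/t_SF₆ = √(M_F₂/M_SF₆) = √(38.00/146.06) = √0.2602 = 0.5101.
So the time for F₂ is 9.39 × 0.5101 = 4.79 h.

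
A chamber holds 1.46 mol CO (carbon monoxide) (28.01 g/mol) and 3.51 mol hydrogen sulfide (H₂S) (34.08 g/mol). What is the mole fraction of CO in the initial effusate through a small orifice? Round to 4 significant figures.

0.3145

Effusion rate of each component ∝ n_i/√M_i (partial pressure × 1/√M).
So x_CO in the escaping gas = (n_CO/√M_CO) / Σ(n_i/√M_i)
= (1.46/√28.01) / (1.46/√28.01 + 3.51/√34.08) = 0.2759/(0.2759 + 0.6013) = 0.3145.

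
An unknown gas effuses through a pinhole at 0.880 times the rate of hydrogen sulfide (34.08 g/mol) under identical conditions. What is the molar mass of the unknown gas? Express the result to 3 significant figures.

Graham's law gives rate_X/rate_H₂S = √(M_H₂S/M_X).
0.880 = √(34.08/M_X)
M_X = 34.08 / 0.880² = 34.08 / 0.7744 = 44.0 g/mol

44.0 g/mol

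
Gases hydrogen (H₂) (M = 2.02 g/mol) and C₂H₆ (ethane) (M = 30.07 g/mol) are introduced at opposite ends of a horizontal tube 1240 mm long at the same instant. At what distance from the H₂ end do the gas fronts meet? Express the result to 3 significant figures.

Graham's law gives d_H₂/d_C₂H₆ = rate_H₂/rate_C₂H₆ = √(M_C₂H₆/M_H₂) = √(30.07/2.02) = 3.858.
With d_H₂ + d_C₂H₆ = 1240 mm, d_C₂H₆ = 1240/(1 + 3.858) = 255.2 mm.
d_H₂ = 1240 − 255.2 = 985 mm.

985 mm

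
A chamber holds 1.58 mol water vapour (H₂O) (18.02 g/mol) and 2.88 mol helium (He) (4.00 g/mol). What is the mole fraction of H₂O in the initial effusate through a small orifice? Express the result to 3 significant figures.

Each component's effusion rate ∝ (its partial pressure)·(1/√M) ∝ n_i/√M_i.
Mole fraction of H₂O in the effusate = (n_H₂O/√M_H₂O) / (n_H₂O/√M_H₂O + n_He/√M_He)
= (1.58/√18.02) / (1.58/√18.02 + 2.88/√4.00) = 0.3722/(0.3722 + 1.440) = 0.205.

0.205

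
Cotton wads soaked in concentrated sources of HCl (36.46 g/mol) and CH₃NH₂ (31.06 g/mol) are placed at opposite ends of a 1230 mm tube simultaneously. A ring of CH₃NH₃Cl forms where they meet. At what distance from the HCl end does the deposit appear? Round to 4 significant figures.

Distances travelled in equal time are proportional to diffusion rates, so d_HCl/d_CH₃NH₂ = √(M_CH₃NH₂/M_HCl) = √(31.06/36.46) = 0.9230.
With d_HCl + d_CH₃NH₂ = 1230 mm, d_CH₃NH₂ = 1230/(1 + 0.9230) = 639.6 mm.
d_HCl = 1230 − 639.6 = 590.4 mm.

590.4 mm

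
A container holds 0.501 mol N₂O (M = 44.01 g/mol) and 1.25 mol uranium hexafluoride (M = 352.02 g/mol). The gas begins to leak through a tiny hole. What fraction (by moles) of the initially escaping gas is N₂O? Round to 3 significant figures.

0.531

Each component's effusion rate ∝ (its partial pressure)·(1/√M) ∝ n_i/√M_i.
x_N₂O(eff) = (n_N₂O/√M_N₂O) / (n_N₂O/√M_N₂O + n_UF₆/√M_UF₆)
= (0.501/√44.01) / (0.501/√44.01 + 1.25/√352.02) = 0.07552/(0.07552 + 0.06662) = 0.531.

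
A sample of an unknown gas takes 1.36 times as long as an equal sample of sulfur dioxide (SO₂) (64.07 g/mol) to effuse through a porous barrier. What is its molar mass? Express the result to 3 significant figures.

Since effusion rate ∝ 1/√M, t_X/t_SO₂ = √(M_X/M_SO₂).
1.36 = √(M_X/64.07)
M_X = 64.07 × 1.36² = 64.07 × 1.850 = 119 g/mol

119 g/mol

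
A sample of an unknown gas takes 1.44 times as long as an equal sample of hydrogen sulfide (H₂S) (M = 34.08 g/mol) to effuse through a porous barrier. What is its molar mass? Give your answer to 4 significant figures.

70.67 g/mol

From Graham's law, t_X/t_H₂S = √(M_X/M_H₂S).
1.44 = √(M_X/34.08)
M_X = 34.08 × 1.44² = 34.08 × 2.074 = 70.67 g/mol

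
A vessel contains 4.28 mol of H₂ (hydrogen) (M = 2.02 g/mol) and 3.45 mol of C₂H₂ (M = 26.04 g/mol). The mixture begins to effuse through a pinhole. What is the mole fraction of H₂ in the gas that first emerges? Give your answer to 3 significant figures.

0.817

The effusion rate of species i is ∝ p_i/√M_i ∝ n_i/√M_i.
So x_H₂ in the escaping gas = (n_H₂/√M_H₂) / Σ(n_i/√M_i)
= (4.28/√2.02) / (4.28/√2.02 + 3.45/√26.04) = 3.011/(3.011 + 0.6761) = 0.817.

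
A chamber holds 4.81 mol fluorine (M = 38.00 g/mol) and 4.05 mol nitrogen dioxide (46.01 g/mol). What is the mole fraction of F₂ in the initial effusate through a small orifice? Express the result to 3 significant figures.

Effusion rate of each component ∝ n_i/√M_i (partial pressure × 1/√M).
Mole fraction of F₂ in the effusate = (n_F₂/√M_F₂) / (n_F₂/√M_F₂ + n_NO₂/√M_NO₂)
= (4.81/√38.00) / (4.81/√38.00 + 4.05/√46.01) = 0.7803/(0.7803 + 0.5971) = 0.567.

0.567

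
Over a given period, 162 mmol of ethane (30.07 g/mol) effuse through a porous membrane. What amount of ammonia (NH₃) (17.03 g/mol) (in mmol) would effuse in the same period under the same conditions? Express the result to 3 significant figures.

215 mmol

Graham's law gives rate_NH₃/rate_C₂H₆ = √(M_C₂H₆/M_NH₃) = √(30.07/17.03) = √1.766 = 1.329.
So the amount for NH₃ is 162 × 1.329 = 215 mmol.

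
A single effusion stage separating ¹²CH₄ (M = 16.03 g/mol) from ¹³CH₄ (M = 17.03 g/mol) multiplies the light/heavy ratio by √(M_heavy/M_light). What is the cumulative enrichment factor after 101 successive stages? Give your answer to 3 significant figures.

21.2

After 101 stages the ratio has grown by (√(17.03/16.03))^101 = (17.03/16.03)^(101/2).
= 1.06238^(101/2) = 21.2.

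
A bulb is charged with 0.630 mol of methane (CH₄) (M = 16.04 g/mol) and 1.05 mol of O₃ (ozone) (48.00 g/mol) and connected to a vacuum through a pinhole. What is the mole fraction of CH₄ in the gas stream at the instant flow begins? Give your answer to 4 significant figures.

Effusion rate of each component ∝ n_i/√M_i (partial pressure × 1/√M).
Mole fraction of CH₄ in the effusate = (n_CH₄/√M_CH₄) / (n_CH₄/√M_CH₄ + n_O₃/√M_O₃)
= (0.630/√16.04) / (0.630/√16.04 + 1.05/√48.00) = 0.1573/(0.1573 + 0.1516) = 0.5093.

0.5093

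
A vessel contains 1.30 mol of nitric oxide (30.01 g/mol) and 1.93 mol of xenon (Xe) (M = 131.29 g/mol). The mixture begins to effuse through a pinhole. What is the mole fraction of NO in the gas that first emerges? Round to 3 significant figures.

Effusion rate of each component ∝ n_i/√M_i (partial pressure × 1/√M).
Mole fraction of NO in the effusate = (n_NO/√M_NO) / (n_NO/√M_NO + n_Xe/√M_Xe)
= (1.30/√30.01) / (1.30/√30.01 + 1.93/√131.29) = 0.2373/(0.2373 + 0.1684) = 0.585.

0.585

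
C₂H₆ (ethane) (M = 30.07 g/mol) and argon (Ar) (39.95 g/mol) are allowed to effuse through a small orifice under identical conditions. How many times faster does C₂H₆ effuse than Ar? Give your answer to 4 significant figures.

Graham's law gives rate_C₂H₆/rate_Ar = √(M_Ar/M_C₂H₆) = √(39.95/30.07) = √1.329 = 1.153.

1.153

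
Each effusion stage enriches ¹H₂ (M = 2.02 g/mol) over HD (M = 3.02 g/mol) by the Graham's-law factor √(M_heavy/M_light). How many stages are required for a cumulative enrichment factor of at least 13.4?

13

Per stage α = (3.02/2.02)^(1/2) = 1.49505^0.5, giving ln α = 0.2011.
Need α^N ≥ 13.4 ⇒ N ≥ ln(13.4) / ln α = 2.595 / 0.2011 = 12.91.
Minimum whole number of stages: N = 13.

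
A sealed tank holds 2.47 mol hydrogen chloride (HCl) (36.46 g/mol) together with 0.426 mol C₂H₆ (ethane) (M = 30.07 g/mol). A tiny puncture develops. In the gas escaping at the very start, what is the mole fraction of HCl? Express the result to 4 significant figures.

Rate_i ∝ x_i/√M_i (Graham's law weighted by mole fraction), so the effusate composition follows n_i/√M_i.
x_HCl(eff) = (n_HCl/√M_HCl) / (n_HCl/√M_HCl + n_C₂H₆/√M_C₂H₆)
= (2.47/√36.46) / (2.47/√36.46 + 0.426/√30.07) = 0.4091/(0.4091 + 0.07769) = 0.8404.

0.8404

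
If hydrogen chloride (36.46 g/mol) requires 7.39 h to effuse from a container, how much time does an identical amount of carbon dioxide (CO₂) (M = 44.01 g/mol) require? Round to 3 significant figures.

8.12 h

Since effusion rate ∝ 1/√M, t_CO₂/t_HCl = √(M_CO₂/M_HCl) = √(44.01/36.46) = √1.207 = 1.099.
So the time for CO₂ is 7.39 × 1.099 = 8.12 h.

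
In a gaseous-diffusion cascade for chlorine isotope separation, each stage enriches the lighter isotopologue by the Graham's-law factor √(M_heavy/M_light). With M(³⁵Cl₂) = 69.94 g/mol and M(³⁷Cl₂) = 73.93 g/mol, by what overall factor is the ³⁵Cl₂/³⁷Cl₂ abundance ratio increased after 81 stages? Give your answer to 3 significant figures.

9.46

Each stage multiplies the ratio by α = √(73.93/69.94), so after 81 stages the overall factor is α^81 = (73.93/69.94)^(81/2).
= 1.05705^(81/2) = 9.46.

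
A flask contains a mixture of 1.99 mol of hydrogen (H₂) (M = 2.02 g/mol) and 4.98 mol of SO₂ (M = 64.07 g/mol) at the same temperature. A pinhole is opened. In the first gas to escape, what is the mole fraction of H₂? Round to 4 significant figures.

0.6924

Rate_i ∝ x_i/√M_i (Graham's law weighted by mole fraction), so the effusate composition follows n_i/√M_i.
Mole fraction of H₂ in the effusate = (n_H₂/√M_H₂) / (n_H₂/√M_H₂ + n_SO₂/√M_SO₂)
= (1.99/√2.02) / (1.99/√2.02 + 4.98/√64.07) = 1.400/(1.400 + 0.6222) = 0.6924.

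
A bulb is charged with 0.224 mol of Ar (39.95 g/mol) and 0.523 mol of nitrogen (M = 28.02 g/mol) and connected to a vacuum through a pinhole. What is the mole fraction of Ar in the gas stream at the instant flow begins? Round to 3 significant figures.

Each component's effusion rate ∝ (its partial pressure)·(1/√M) ∝ n_i/√M_i.
So x_Ar in the escaping gas = (n_Ar/√M_Ar) / Σ(n_i/√M_i)
= (0.224/√39.95) / (0.224/√39.95 + 0.523/√28.02) = 0.03544/(0.03544 + 0.09880) = 0.264.

0.264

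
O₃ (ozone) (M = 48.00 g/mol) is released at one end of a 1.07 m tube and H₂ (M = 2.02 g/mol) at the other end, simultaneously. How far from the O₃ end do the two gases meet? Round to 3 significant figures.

0.182 m

Distances travelled in equal time are proportional to diffusion rates, so d_O₃/d_H₂ = √(M_H₂/M_O₃) = √(2.02/48.00) = 0.2051.
With d_O₃ + d_H₂ = 1.07 m, d_H₂ = 1.07/(1 + 0.2051) = 0.8879 m.
d_O₃ = 1.07 − 0.8879 = 0.182 m.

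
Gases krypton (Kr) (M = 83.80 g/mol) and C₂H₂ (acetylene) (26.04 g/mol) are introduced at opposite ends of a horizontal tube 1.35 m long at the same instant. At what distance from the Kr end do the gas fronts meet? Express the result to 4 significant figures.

0.4832 m

Distances travelled in equal time are proportional to diffusion rates, so d_Kr/d_C₂H₂ = √(M_C₂H₂/M_Kr) = √(26.04/83.80) = 0.5574.
With d_Kr + d_C₂H₂ = 1.35 m, d_C₂H₂ = 1.35/(1 + 0.5574) = 0.8668 m.
d_Kr = 1.35 − 0.8668 = 0.4832 m.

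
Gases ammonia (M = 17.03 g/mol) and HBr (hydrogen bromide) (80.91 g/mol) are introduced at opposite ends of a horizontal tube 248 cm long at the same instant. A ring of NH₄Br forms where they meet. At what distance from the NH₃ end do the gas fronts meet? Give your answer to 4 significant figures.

Graham's law gives d_NH₃/d_HBr = rate_NH₃/rate_HBr = √(M_HBr/M_NH₃) = √(80.91/17.03) = 2.180.
With d_NH₃ + d_HBr = 248 cm, d_HBr = 248/(1 + 2.180) = 78.00 cm.
d_NH₃ = 248 − 78.00 = 170.0 cm.

170.0 cm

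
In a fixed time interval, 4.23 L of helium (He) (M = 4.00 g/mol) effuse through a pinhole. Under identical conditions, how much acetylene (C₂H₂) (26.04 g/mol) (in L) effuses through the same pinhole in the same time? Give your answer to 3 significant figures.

1.66 L

Since effusion rate ∝ 1/√M, rate_C₂H₂/rate_He = √(M_He/M_C₂H₂) = √(4.00/26.04) = √0.1536 = 0.3919.
So the volume for C₂H₂ is 4.23 × 0.3919 = 1.66 L.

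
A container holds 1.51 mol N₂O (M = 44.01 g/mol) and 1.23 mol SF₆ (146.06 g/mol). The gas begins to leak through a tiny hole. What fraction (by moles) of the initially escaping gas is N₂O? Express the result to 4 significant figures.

0.6910

Rate_i ∝ x_i/√M_i (Graham's law weighted by mole fraction), so the effusate composition follows n_i/√M_i.
Mole fraction of N₂O in the effusate = (n_N₂O/√M_N₂O) / (n_N₂O/√M_N₂O + n_SF₆/√M_SF₆)
= (1.51/√44.01) / (1.51/√44.01 + 1.23/√146.06) = 0.2276/(0.2276 + 0.1018) = 0.6910.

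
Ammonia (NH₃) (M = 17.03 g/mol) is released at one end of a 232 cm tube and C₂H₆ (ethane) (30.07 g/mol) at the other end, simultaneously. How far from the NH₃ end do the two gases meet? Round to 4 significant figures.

The fronts meet when d_NH₃ + d_C₂H₆ = L with d_NH₃/d_C₂H₆ = √(M_C₂H₆/M_NH₃) (Graham's law). Here √(M_C₂H₆/M_NH₃) = √(30.07/17.03) = 1.329.
With d_NH₃ + d_C₂H₆ = 232 cm, d_C₂H₆ = 232/(1 + 1.329) = 99.62 cm.
d_NH₃ = 232 − 99.62 = 132.4 cm.

132.4 cm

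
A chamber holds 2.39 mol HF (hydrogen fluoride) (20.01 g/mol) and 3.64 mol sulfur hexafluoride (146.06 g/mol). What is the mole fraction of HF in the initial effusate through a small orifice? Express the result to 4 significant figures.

0.6395

Each component's effusion rate ∝ (its partial pressure)·(1/√M) ∝ n_i/√M_i.
x_HF(eff) = (n_HF/√M_HF) / (n_HF/√M_HF + n_SF₆/√M_SF₆)
= (2.39/√20.01) / (2.39/√20.01 + 3.64/√146.06) = 0.5343/(0.5343 + 0.3012) = 0.6395.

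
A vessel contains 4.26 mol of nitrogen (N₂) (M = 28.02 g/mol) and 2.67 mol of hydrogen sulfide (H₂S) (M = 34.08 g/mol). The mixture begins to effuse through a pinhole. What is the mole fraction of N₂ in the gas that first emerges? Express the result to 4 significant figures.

Rate_i ∝ x_i/√M_i (Graham's law weighted by mole fraction), so the effusate composition follows n_i/√M_i.
Mole fraction of N₂ in the effusate = (n_N₂/√M_N₂) / (n_N₂/√M_N₂ + n_H₂S/√M_H₂S)
= (4.26/√28.02) / (4.26/√28.02 + 2.67/√34.08) = 0.8048/(0.8048 + 0.4574) = 0.6376.

0.6376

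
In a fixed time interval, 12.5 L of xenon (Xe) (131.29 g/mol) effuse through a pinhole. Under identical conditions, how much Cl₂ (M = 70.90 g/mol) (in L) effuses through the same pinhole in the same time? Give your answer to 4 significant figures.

From Graham's law, rate_Cl₂/rate_Xe = √(M_Xe/M_Cl₂) = √(131.29/70.90) = √1.852 = 1.361.
So the volume for Cl₂ is 12.5 × 1.361 = 17.01 L.

17.01 L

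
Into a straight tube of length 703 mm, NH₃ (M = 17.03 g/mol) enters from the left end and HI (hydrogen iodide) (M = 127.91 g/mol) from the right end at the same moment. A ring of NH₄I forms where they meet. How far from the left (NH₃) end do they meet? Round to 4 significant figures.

515.1 mm

Distances travelled in equal time are proportional to diffusion rates, so d_NH₃/d_HI = √(M_HI/M_NH₃) = √(127.91/17.03) = 2.741.
With d_NH₃ + d_HI = 703 mm, d_HI = 703/(1 + 2.741) = 187.9 mm.
d_NH₃ = 703 − 187.9 = 515.1 mm.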